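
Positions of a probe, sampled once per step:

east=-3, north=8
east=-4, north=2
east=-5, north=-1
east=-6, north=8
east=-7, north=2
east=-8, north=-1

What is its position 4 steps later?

east=-12, north=8

East: linear, -1 per step → -12 at step 9.
North: cycles through 8, 2, -1 every 3 steps. Step 9 lands at position 0 of the cycle → 8.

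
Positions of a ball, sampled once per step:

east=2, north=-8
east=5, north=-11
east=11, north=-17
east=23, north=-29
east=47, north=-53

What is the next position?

east=95, north=-101

Step-to-step displacements: (+3,-3), (+6,-6), (+12,-12), (+24,-24); each is 2× the previous.
step 5: east=47, north=-53 + (+48,-48) → east=95, north=-101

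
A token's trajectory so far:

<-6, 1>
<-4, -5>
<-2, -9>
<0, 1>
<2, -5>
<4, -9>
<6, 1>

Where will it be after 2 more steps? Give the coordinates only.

<10, -9>

The first coordinate changes by +2 each step, so at step 8 it is -6 + 8·(2) = 10.
The second coordinate repeats the cycle [1, -5, -9] with period 3; step 8 mod 3 = 2, giving -9.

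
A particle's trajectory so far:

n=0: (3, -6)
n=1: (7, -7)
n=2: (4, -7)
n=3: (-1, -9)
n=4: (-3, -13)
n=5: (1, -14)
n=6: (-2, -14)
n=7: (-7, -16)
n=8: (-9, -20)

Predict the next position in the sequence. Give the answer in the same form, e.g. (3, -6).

(-5, -21)

The moves between consecutive positions are (+4, -1), (-3, +0), (-5, -2), (-2, -4), (+4, -1), (-3, +0), (-5, -2), (-2, -4); they repeat the 4-cycle [(+4, -1), (-3, +0), (-5, -2), (-2, -4)].
step 9: apply (+4, -1) → (-5, -21)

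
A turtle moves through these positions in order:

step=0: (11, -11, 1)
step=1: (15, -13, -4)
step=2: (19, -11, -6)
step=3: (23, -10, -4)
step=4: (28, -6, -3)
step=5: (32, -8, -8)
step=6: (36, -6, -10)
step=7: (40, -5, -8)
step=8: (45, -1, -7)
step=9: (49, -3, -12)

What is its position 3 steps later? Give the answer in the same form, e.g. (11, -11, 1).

(62, 4, -11)

Step-to-step displacements: (+4, -2, -5), (+4, +2, -2), (+4, +1, +2), (+5, +4, +1), (+4, -2, -5), (+4, +2, -2), (+4, +1, +2), (+5, +4, +1), (+4, -2, -5) — a repeating cycle of length 4.
step 10: apply (+4, +2, -2) → (53, -1, -14)
step 11: apply (+4, +1, +2) → (57, 0, -12)
step 12: apply (+5, +4, +1) → (62, 4, -11)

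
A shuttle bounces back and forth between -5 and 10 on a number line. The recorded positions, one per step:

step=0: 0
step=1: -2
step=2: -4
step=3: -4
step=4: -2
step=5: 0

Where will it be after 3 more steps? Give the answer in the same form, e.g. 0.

6

The value travels 2 per step and bounces off the walls at -5 and 10.
  step 6: 0 → 2
  step 7: 2 → 4
  step 8: 4 → 6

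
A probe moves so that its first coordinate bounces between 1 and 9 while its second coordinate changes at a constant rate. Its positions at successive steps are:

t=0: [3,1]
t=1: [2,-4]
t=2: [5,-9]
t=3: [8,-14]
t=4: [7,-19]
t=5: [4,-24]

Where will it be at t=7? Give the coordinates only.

The first coordinate reflects between 1 and 9, moving 3 per step.
  step 6: 4 → 1
  step 7: 1 → 4
The second coordinate changes by -5 each step: at step 7 it is -34.

[4,-34]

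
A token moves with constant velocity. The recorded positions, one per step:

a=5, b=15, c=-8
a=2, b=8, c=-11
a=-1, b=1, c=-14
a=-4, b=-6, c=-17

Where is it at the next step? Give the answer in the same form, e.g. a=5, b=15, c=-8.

Each step adds (-3, -7, -3) to the position.
step 4: a=-4, b=-6, c=-17 + (-3, -7, -3) → a=-7, b=-13, c=-20

a=-7, b=-13, c=-20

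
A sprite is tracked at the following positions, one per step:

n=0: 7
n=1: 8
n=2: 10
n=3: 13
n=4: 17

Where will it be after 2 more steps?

Taking differences between consecutive positions: +1, +2, +3, +4. These grow by +1 each step.
step 5: 17 + 5 → 22
step 6: 22 + 6 → 28

28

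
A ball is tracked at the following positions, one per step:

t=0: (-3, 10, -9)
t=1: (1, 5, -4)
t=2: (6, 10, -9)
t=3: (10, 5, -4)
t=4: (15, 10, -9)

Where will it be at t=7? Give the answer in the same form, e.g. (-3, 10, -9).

(28, 5, -4)

Step-to-step displacements: (+4, -5, +5), (+5, +5, -5), (+4, -5, +5), (+5, +5, -5) — a repeating cycle of length 2.
step 5: apply (+4, -5, +5) → (19, 5, -4)
step 6: apply (+5, +5, -5) → (24, 10, -9)
step 7: apply (+4, -5, +5) → (28, 5, -4)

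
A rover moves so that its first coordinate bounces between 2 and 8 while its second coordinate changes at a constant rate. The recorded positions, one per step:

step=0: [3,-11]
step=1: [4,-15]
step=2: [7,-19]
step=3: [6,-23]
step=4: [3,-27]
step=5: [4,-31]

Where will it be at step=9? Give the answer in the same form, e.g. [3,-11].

The first coordinate travels 3 per step and bounces off the walls at 2 and 8.
  step 6: 4 → 7
  step 7: 7 → 6
  step 8: 6 → 3
  step 9: 3 → 4
The second coordinate changes by -4 each step: at step 9 it is -47.

[4,-47]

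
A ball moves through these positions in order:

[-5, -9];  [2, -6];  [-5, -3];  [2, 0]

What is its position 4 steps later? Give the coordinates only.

[2, 12]

The first coordinate repeats the cycle [-5, 2] with period 2; step 7 mod 2 = 1, giving 2.
The second coordinate changes by +3 each step, so at step 7 it is -9 + 7·(3) = 12.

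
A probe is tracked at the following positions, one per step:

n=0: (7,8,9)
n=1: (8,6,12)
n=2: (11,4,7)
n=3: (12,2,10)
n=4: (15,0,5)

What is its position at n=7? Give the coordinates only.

(20,-6,6)

Step-to-step displacements: (+1,-2,+3), (+3,-2,-5), (+1,-2,+3), (+3,-2,-5) — a repeating cycle of length 2.
step 5: apply (+1,-2,+3) → (16,-2,8)
step 6: apply (+3,-2,-5) → (19,-4,3)
step 7: apply (+1,-2,+3) → (20,-6,6)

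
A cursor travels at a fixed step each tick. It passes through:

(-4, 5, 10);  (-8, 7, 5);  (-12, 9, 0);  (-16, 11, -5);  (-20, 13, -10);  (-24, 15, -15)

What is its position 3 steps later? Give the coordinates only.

(-36, 21, -30)

Each step adds (-4, +2, -5) to the position.
step 6: (-24, 15, -15) + (-4, +2, -5) → (-28, 17, -20)
step 7: (-28, 17, -20) + (-4, +2, -5) → (-32, 19, -25)
step 8: (-32, 19, -25) + (-4, +2, -5) → (-36, 21, -30)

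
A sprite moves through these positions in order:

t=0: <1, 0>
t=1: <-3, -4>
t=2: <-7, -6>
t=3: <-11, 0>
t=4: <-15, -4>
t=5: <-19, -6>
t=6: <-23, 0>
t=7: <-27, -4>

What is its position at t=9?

<-35, 0>

The first coordinate changes by -4 each step, so at step 9 it is 1 + 9·(-4) = -35.
The second coordinate repeats the cycle [0, -4, -6] with period 3; step 9 mod 3 = 0, giving 0.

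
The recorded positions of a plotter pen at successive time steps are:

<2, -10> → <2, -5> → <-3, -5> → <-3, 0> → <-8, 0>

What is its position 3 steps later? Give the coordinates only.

The moves between consecutive positions are <+0, +5>, <-5, +0>, <+0, +5>, <-5, +0>; they repeat the 2-cycle [<+0, +5>, <-5, +0>].
step 5: apply <+0, +5> → <-8, 5>
step 6: apply <-5, +0> → <-13, 5>
step 7: apply <+0, +5> → <-13, 10>

<-13, 10>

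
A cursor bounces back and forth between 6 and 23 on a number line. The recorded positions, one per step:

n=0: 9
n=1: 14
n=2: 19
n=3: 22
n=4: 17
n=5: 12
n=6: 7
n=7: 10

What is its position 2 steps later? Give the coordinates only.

20

The value reflects between 6 and 23, moving 5 per step.
  step 8: 10 → 15
  step 9: 15 → 20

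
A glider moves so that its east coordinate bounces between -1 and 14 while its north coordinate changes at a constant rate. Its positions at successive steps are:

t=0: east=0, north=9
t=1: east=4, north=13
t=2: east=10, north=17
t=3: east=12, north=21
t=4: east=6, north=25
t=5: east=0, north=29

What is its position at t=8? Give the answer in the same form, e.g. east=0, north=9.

The east coordinate travels 6 per step and bounces off the walls at -1 and 14.
  step 6: 0 → 4
  step 7: 4 → 10
  step 8: 10 → 12
The north coordinate changes by +4 each step: at step 8 it is 41.

east=12, north=41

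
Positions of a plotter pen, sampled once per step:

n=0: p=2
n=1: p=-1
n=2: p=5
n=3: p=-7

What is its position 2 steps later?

p=-31

The jumps are -3, +6, -12 — a geometric progression with ratio -2.
step 4: -7 + 24 → p=17
step 5: 17 − 48 → p=-31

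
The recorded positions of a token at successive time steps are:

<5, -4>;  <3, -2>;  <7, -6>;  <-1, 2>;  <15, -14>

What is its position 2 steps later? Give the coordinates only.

The jumps are <-2, +2>, <+4, -4>, <-8, +8>, <+16, -16> — a geometric progression with ratio -2.
step 5: <15, -14> + <-32, +32> → <-17, 18>
step 6: <-17, 18> + <+64, -64> → <47, -46>

<47, -46>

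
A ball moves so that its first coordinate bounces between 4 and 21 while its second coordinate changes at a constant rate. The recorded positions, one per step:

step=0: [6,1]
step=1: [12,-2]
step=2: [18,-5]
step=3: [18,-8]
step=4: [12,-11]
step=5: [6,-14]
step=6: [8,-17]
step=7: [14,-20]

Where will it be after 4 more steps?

The first coordinate reflects between 4 and 21, moving 6 per step.
  step 8: 14 → 20
  step 9: 20 → 16
  step 10: 16 → 10
  step 11: 10 → 4
The second coordinate changes by -3 each step: at step 11 it is -32.

[4,-32]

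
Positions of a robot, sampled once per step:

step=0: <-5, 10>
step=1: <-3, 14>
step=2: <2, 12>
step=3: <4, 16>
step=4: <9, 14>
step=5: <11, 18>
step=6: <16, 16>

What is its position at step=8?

Step-to-step displacements: <+2, +4>, <+5, -2>, <+2, +4>, <+5, -2>, <+2, +4>, <+5, -2> — a repeating cycle of length 2.
step 7: apply <+2, +4> → <18, 20>
step 8: apply <+5, -2> → <23, 18>

<23, 18>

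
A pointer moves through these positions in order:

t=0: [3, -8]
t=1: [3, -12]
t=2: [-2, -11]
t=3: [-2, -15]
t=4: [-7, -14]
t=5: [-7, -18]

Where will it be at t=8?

[-17, -20]

Differencing gives [+0, -4], [-5, +1], [+0, -4], [-5, +1], [+0, -4]. This is the pattern [+0, -4], [-5, +1] repeated.
step 6: apply [-5, +1] → [-12, -17]
step 7: apply [+0, -4] → [-12, -21]
step 8: apply [-5, +1] → [-17, -20]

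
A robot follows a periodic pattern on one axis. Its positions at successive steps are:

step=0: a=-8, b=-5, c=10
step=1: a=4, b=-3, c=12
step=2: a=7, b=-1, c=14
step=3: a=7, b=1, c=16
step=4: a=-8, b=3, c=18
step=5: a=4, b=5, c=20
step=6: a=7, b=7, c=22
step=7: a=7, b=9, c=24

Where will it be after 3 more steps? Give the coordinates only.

a=7, b=15, c=30

A: cycles through -8, 4, 7, 7 every 4 steps. Step 10 lands at position 2 of the cycle → 7.
B: linear, +2 per step → 15 at step 10.
C: linear, +2 per step → 30 at step 10.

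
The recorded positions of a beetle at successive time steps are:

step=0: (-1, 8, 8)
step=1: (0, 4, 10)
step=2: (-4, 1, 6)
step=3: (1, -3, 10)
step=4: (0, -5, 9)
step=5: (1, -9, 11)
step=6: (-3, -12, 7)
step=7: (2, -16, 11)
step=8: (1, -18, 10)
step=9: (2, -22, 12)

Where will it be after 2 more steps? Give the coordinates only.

The moves between consecutive positions are (+1, -4, +2), (-4, -3, -4), (+5, -4, +4), (-1, -2, -1), (+1, -4, +2), (-4, -3, -4), (+5, -4, +4), (-1, -2, -1), (+1, -4, +2); they repeat the 4-cycle [(+1, -4, +2), (-4, -3, -4), (+5, -4, +4), (-1, -2, -1)].
step 10: apply (-4, -3, -4) → (-2, -25, 8)
step 11: apply (+5, -4, +4) → (3, -29, 12)

(3, -29, 12)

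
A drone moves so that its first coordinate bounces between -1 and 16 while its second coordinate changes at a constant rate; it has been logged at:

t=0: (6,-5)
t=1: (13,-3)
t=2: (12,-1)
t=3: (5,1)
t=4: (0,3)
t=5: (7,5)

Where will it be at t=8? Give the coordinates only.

The first coordinate reflects between -1 and 16, moving 7 per step.
  step 6: 7 → 14
  step 7: 14 → 11
  step 8: 11 → 4
The second coordinate changes by +2 each step: at step 8 it is 11.

(4,11)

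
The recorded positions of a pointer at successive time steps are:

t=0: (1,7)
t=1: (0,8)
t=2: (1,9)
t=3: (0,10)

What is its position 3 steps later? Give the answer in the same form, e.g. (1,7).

(1,13)

First: cycles through 1, 0 every 2 steps. Step 6 lands at position 0 of the cycle → 1.
Second: linear, +1 per step → 13 at step 6.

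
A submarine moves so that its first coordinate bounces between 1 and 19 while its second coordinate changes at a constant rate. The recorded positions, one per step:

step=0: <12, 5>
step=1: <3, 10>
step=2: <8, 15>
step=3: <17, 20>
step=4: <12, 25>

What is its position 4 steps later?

The first coordinate travels 9 per step and bounces off the walls at 1 and 19.
  step 5: 12 → 3
  step 6: 3 → 8
  step 7: 8 → 17
  step 8: 17 → 12
The second coordinate changes by +5 each step: at step 8 it is 45.

<12, 45>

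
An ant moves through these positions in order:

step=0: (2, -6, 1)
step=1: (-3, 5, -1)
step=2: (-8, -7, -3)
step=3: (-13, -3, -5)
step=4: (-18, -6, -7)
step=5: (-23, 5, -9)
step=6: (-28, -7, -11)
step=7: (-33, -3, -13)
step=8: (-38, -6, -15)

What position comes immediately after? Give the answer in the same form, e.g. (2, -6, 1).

(-43, 5, -17)

The first coordinate changes by -5 each step, so at step 9 it is 2 + 9·(-5) = -43.
The second coordinate repeats the cycle [-6, 5, -7, -3] with period 4; step 9 mod 4 = 1, giving 5.
The third coordinate changes by -2 each step, so at step 9 it is 1 + 9·(-2) = -17.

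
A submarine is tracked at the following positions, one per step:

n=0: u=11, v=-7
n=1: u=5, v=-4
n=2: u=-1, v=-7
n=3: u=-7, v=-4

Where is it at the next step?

u=-13, v=-7

U: linear, -6 per step → -13 at step 4.
V: cycles through -7, -4 every 2 steps. Step 4 lands at position 0 of the cycle → -7.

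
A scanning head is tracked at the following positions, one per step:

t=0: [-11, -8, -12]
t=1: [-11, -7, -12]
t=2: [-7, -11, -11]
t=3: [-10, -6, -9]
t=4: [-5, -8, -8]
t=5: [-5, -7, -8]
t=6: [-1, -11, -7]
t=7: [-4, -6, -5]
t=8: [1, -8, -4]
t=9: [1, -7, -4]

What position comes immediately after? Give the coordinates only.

[5, -11, -3]

Step-to-step displacements: [+0, +1, +0], [+4, -4, +1], [-3, +5, +2], [+5, -2, +1], [+0, +1, +0], [+4, -4, +1], [-3, +5, +2], [+5, -2, +1], [+0, +1, +0] — a repeating cycle of length 4.
step 10: apply [+4, -4, +1] → [5, -11, -3]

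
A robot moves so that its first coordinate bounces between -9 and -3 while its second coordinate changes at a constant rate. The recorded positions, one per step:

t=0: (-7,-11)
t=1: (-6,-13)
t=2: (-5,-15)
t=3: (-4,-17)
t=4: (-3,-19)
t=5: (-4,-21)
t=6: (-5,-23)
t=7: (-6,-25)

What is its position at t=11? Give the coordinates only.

(-8,-33)

The first coordinate travels 1 per step and bounces off the walls at -9 and -3.
  step 8: -6 → -7
  step 9: -7 → -8
  step 10: -8 → -9
  step 11: -9 → -8
The second coordinate changes by -2 each step: at step 11 it is -33.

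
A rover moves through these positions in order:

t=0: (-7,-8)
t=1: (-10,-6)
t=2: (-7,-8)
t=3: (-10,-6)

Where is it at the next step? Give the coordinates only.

The jumps are (-3,+2), (+3,-2), (-3,+2) — a geometric progression with ratio -1.
step 4: (-10,-6) + (+3,-2) → (-7,-8)

(-7,-8)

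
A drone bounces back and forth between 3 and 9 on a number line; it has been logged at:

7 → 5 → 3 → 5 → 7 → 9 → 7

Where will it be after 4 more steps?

The value travels 2 per step and bounces off the walls at 3 and 9.
  step 7: 7 → 5
  step 8: 5 → 3
  step 9: 3 → 5
  step 10: 5 → 7

7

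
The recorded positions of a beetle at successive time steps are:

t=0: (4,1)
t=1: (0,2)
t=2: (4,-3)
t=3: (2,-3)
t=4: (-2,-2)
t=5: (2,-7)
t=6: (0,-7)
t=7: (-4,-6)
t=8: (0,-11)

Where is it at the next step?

Step-to-step displacements: (-4,+1), (+4,-5), (-2,+0), (-4,+1), (+4,-5), (-2,+0), (-4,+1), (+4,-5) — a repeating cycle of length 3.
step 9: apply (-2,+0) → (-2,-11)

(-2,-11)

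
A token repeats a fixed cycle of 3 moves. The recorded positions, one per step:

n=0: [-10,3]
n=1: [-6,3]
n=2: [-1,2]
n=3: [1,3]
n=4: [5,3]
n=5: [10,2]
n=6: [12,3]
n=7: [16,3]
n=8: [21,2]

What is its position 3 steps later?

Differencing gives [+4,+0], [+5,-1], [+2,+1], [+4,+0], [+5,-1], [+2,+1], [+4,+0], [+5,-1]. This is the pattern [+4,+0], [+5,-1], [+2,+1] repeated.
step 9: apply [+2,+1] → [23,3]
step 10: apply [+4,+0] → [27,3]
step 11: apply [+5,-1] → [32,2]

[32,2]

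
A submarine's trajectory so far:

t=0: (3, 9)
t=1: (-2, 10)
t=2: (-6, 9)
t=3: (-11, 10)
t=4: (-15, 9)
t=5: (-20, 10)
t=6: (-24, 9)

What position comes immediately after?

(-29, 10)

Differencing gives (-5, +1), (-4, -1), (-5, +1), (-4, -1), (-5, +1), (-4, -1). This is the pattern (-5, +1), (-4, -1) repeated.
step 7: apply (-5, +1) → (-29, 10)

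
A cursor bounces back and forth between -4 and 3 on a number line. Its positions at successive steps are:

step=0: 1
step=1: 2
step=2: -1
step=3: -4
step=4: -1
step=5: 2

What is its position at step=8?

The value travels 3 per step and bounces off the walls at -4 and 3.
  step 6: 2 → 1
  step 7: 1 → -2
  step 8: -2 → -3

-3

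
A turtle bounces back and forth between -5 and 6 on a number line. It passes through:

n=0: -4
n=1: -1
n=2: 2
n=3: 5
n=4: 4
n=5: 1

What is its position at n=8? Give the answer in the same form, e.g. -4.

The value travels 3 per step and bounces off the walls at -5 and 6.
  step 6: 1 → -2
  step 7: -2 → -5
  step 8: -5 → -2

-2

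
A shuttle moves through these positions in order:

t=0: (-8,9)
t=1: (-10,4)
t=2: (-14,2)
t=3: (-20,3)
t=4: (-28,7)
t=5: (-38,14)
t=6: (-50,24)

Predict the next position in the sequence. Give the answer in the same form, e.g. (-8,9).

Successive displacements: (-2,-5), (-4,-2), (-6,+1), (-8,+4), (-10,+7), (-12,+10) — each changes by (-2,+3).
step 7: (-50,24) + (-14,+13) → (-64,37)

(-64,37)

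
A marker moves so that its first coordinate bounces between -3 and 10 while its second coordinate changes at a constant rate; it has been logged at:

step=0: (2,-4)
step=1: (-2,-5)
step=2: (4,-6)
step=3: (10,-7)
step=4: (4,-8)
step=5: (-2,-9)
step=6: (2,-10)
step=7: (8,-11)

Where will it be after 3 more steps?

The first coordinate reflects between -3 and 10, moving 6 per step.
  step 8: 8 → 6
  step 9: 6 → 0
  step 10: 0 → 0
The second coordinate changes by -1 each step: at step 10 it is -14.

(0,-14)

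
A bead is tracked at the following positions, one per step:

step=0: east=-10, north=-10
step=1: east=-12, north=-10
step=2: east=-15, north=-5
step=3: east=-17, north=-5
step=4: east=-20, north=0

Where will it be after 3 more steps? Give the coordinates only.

Step-to-step displacements: (-2, +0), (-3, +5), (-2, +0), (-3, +5) — a repeating cycle of length 2.
step 5: apply (-2, +0) → east=-22, north=0
step 6: apply (-3, +5) → east=-25, north=5
step 7: apply (-2, +0) → east=-27, north=5

east=-27, north=5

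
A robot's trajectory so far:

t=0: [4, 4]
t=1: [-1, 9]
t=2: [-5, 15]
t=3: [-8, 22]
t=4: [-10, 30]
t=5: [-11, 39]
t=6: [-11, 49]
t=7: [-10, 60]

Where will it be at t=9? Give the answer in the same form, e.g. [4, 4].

First differences are [-5, +5], [-4, +6], [-3, +7], [-2, +8], [-1, +9], [+0, +10], [+1, +11]; their common second difference is [+1, +1] (constant acceleration).
step 8: [-10, 60] + [+2, +12] → [-8, 72]
step 9: [-8, 72] + [+3, +13] → [-5, 85]

[-5, 85]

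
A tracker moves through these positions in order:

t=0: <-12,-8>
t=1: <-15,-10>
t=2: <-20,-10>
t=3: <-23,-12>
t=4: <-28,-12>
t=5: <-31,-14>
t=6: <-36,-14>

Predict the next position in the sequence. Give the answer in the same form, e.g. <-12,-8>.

<-39,-16>

The moves between consecutive positions are <-3,-2>, <-5,+0>, <-3,-2>, <-5,+0>, <-3,-2>, <-5,+0>; they repeat the 2-cycle [<-3,-2>, <-5,+0>].
step 7: apply <-3,-2> → <-39,-16>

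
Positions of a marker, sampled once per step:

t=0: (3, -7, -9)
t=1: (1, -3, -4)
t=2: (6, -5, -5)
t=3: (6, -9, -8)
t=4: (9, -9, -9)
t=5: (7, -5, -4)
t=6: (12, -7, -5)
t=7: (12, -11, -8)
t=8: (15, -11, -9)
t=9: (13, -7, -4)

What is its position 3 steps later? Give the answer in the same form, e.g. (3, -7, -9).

Differencing gives (-2, +4, +5), (+5, -2, -1), (+0, -4, -3), (+3, +0, -1), (-2, +4, +5), (+5, -2, -1), (+0, -4, -3), (+3, +0, -1), (-2, +4, +5). This is the pattern (-2, +4, +5), (+5, -2, -1), (+0, -4, -3), (+3, +0, -1) repeated.
step 10: apply (+5, -2, -1) → (18, -9, -5)
step 11: apply (+0, -4, -3) → (18, -13, -8)
step 12: apply (+3, +0, -1) → (21, -13, -9)

(21, -13, -9)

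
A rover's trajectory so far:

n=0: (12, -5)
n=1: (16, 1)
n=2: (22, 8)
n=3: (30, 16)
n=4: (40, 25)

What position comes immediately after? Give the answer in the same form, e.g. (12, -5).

(52, 35)

Taking differences between consecutive positions: (+4, +6), (+6, +7), (+8, +8), (+10, +9). These grow by (+2, +1) each step.
step 5: (40, 25) + (+12, +10) → (52, 35)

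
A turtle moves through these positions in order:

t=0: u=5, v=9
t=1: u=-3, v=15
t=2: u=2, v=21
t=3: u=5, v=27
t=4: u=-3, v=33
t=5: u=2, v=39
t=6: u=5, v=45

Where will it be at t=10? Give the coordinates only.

u=-3, v=69

The u coordinate repeats the cycle [5, -3, 2] with period 3; step 10 mod 3 = 1, giving -3.
The v coordinate changes by +6 each step, so at step 10 it is 9 + 10·(6) = 69.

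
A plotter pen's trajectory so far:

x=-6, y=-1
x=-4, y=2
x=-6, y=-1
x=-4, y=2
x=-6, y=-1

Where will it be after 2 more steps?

x=-6, y=-1

The jumps are (+2, +3), (-2, -3), (+2, +3), (-2, -3) — a geometric progression with ratio -1.
step 5: x=-6, y=-1 + (+2, +3) → x=-4, y=2
step 6: x=-4, y=2 + (-2, -3) → x=-6, y=-1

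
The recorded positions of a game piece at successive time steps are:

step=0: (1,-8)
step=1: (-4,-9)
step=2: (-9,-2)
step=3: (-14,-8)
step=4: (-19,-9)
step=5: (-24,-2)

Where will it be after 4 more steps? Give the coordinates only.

(-44,-8)

The first coordinate changes by -5 each step, so at step 9 it is 1 + 9·(-5) = -44.
The second coordinate repeats the cycle [-8, -9, -2] with period 3; step 9 mod 3 = 0, giving -8.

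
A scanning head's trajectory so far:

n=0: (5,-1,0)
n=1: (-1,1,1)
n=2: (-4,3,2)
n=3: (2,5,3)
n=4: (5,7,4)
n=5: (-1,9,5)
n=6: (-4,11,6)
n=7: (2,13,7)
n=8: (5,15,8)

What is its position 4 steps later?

(5,23,12)

First: cycles through 5, -1, -4, 2 every 4 steps. Step 12 lands at position 0 of the cycle → 5.
Second: linear, +2 per step → 23 at step 12.
Third: linear, +1 per step → 12 at step 12.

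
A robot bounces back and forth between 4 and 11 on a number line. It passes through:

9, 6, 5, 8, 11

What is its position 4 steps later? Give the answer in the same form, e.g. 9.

The value reflects between 4 and 11, moving 3 per step.
  step 5: 11 → 8
  step 6: 8 → 5
  step 7: 5 → 6
  step 8: 6 → 9

9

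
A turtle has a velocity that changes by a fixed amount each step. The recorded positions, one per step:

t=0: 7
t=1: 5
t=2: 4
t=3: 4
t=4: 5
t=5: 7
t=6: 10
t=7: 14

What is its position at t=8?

19

First differences are -2, -1, +0, +1, +2, +3, +4; their common second difference is +1 (constant acceleration).
step 8: 14 + 5 → 19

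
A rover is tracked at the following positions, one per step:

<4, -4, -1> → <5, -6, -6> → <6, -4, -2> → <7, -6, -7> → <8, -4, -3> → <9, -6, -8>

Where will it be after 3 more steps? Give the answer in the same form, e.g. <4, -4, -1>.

Differencing gives <+1, -2, -5>, <+1, +2, +4>, <+1, -2, -5>, <+1, +2, +4>, <+1, -2, -5>. This is the pattern <+1, -2, -5>, <+1, +2, +4> repeated.
step 6: apply <+1, +2, +4> → <10, -4, -4>
step 7: apply <+1, -2, -5> → <11, -6, -9>
step 8: apply <+1, +2, +4> → <12, -4, -5>

<12, -4, -5>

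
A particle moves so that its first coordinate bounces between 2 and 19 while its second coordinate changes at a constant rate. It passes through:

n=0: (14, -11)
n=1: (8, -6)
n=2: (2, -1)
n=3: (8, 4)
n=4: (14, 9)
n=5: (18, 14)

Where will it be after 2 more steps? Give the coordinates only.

The first coordinate travels 6 per step and bounces off the walls at 2 and 19.
  step 6: 18 → 12
  step 7: 12 → 6
The second coordinate changes by +5 each step: at step 7 it is 24.

(6, 24)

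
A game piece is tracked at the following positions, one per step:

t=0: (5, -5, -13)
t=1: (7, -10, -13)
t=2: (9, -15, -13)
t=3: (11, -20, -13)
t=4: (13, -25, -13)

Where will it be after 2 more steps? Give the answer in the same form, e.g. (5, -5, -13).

The position changes by (+2, -5, +0) every step.
step 5: (13, -25, -13) + (+2, -5, +0) → (15, -30, -13)
step 6: (15, -30, -13) + (+2, -5, +0) → (17, -35, -13)

(17, -35, -13)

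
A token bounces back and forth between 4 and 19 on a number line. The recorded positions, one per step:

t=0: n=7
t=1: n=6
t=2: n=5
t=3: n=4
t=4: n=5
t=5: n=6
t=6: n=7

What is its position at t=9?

The value travels 1 per step and bounces off the walls at 4 and 19.
  step 7: 7 → 8
  step 8: 8 → 9
  step 9: 9 → 10

n=10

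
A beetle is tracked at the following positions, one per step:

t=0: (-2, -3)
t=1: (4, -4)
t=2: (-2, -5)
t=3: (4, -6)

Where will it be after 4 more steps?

First: cycles through -2, 4 every 2 steps. Step 7 lands at position 1 of the cycle → 4.
Second: linear, -1 per step → -10 at step 7.

(4, -10)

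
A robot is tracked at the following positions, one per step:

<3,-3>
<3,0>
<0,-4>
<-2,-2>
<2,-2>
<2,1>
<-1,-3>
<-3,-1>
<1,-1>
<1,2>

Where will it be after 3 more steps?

The moves between consecutive positions are <+0,+3>, <-3,-4>, <-2,+2>, <+4,+0>, <+0,+3>, <-3,-4>, <-2,+2>, <+4,+0>, <+0,+3>; they repeat the 4-cycle [<+0,+3>, <-3,-4>, <-2,+2>, <+4,+0>].
step 10: apply <-3,-4> → <-2,-2>
step 11: apply <-2,+2> → <-4,0>
step 12: apply <+4,+0> → <0,0>

<0,0>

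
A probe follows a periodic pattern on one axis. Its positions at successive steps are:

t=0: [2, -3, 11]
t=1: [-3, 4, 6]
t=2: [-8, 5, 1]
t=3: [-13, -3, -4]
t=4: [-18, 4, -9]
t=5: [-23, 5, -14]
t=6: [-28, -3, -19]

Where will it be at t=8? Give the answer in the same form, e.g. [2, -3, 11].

The first coordinate changes by -5 each step, so at step 8 it is 2 + 8·(-5) = -38.
The second coordinate repeats the cycle [-3, 4, 5] with period 3; step 8 mod 3 = 2, giving 5.
The third coordinate changes by -5 each step, so at step 8 it is 11 + 8·(-5) = -29.

[-38, 5, -29]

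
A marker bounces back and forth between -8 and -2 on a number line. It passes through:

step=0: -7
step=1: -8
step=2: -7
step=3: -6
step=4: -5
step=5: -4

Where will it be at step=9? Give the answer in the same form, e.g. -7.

-4

The value travels 1 per step and bounces off the walls at -8 and -2.
  step 6: -4 → -3
  step 7: -3 → -2
  step 8: -2 → -3
  step 9: -3 → -4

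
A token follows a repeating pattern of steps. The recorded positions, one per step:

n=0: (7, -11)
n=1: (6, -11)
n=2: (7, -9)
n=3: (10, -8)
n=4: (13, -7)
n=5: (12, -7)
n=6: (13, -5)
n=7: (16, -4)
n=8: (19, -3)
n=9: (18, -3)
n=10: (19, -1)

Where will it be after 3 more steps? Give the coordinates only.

(24, 1)

Differencing gives (-1, +0), (+1, +2), (+3, +1), (+3, +1), (-1, +0), (+1, +2), (+3, +1), (+3, +1), (-1, +0), (+1, +2). This is the pattern (-1, +0), (+1, +2), (+3, +1), (+3, +1) repeated.
step 11: apply (+3, +1) → (22, 0)
step 12: apply (+3, +1) → (25, 1)
step 13: apply (-1, +0) → (24, 1)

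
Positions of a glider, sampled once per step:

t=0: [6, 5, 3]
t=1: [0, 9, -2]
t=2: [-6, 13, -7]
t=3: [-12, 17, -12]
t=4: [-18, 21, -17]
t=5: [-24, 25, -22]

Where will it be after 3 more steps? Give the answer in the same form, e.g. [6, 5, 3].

The position changes by [-6, +4, -5] every step.
step 6: [-24, 25, -22] + [-6, +4, -5] → [-30, 29, -27]
step 7: [-30, 29, -27] + [-6, +4, -5] → [-36, 33, -32]
step 8: [-36, 33, -32] + [-6, +4, -5] → [-42, 37, -37]

[-42, 37, -37]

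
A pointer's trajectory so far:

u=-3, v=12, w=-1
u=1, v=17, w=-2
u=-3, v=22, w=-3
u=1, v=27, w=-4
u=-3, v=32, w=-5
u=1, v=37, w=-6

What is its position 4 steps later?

u=1, v=57, w=-10

The u coordinate repeats the cycle [-3, 1] with period 2; step 9 mod 2 = 1, giving 1.
The v coordinate changes by +5 each step, so at step 9 it is 12 + 9·(5) = 57.
The w coordinate changes by -1 each step, so at step 9 it is -1 + 9·(-1) = -10.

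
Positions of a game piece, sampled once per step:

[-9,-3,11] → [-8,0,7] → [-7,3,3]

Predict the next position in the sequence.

Each step adds [+1,+3,-4] to the position.
step 3: [-7,3,3] + [+1,+3,-4] → [-6,6,-1]

[-6,6,-1]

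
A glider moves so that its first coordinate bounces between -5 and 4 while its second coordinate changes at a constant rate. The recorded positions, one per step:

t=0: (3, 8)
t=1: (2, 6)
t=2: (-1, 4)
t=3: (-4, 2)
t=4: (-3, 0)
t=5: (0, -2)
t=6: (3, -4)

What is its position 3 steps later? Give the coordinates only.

(-4, -10)

The first coordinate travels 3 per step and bounces off the walls at -5 and 4.
  step 7: 3 → 2
  step 8: 2 → -1
  step 9: -1 → -4
The second coordinate changes by -2 each step: at step 9 it is -10.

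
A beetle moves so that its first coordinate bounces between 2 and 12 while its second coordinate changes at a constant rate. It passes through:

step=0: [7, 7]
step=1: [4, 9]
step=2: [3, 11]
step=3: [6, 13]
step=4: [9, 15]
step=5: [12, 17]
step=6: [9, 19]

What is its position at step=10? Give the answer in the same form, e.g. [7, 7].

[7, 27]

The first coordinate travels 3 per step and bounces off the walls at 2 and 12.
  step 7: 9 → 6
  step 8: 6 → 3
  step 9: 3 → 4
  step 10: 4 → 7
The second coordinate changes by +2 each step: at step 10 it is 27.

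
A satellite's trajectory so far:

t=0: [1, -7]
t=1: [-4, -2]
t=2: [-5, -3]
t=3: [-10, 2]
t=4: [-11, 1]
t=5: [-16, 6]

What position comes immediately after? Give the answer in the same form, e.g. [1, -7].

[-17, 5]

Step-to-step displacements: [-5, +5], [-1, -1], [-5, +5], [-1, -1], [-5, +5] — a repeating cycle of length 2.
step 6: apply [-1, -1] → [-17, 5]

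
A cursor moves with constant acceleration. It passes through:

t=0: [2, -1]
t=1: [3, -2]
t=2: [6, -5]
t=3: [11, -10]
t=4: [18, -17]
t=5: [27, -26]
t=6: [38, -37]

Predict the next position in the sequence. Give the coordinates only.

[51, -50]

Successive displacements: [+1, -1], [+3, -3], [+5, -5], [+7, -7], [+9, -9], [+11, -11] — each changes by [+2, -2].
step 7: [38, -37] + [+13, -13] → [51, -50]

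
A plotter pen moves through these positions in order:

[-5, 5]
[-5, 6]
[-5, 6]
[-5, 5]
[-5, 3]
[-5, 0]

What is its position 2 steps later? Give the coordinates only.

[-5, -9]

Taking differences between consecutive positions: [+0, +1], [+0, +0], [+0, -1], [+0, -2], [+0, -3]. These grow by [+0, -1] each step.
step 6: [-5, 0] + [+0, -4] → [-5, -4]
step 7: [-5, -4] + [+0, -5] → [-5, -9]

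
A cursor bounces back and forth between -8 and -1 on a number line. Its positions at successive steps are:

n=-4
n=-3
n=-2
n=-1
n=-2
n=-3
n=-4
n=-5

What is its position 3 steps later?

The value reflects between -8 and -1, moving 1 per step.
  step 8: -5 → -6
  step 9: -6 → -7
  step 10: -7 → -8

n=-8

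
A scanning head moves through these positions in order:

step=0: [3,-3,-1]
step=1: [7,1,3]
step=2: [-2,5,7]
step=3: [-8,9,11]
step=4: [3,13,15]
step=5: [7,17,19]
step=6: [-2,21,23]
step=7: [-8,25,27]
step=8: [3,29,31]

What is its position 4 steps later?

[3,45,47]

First: cycles through 3, 7, -2, -8 every 4 steps. Step 12 lands at position 0 of the cycle → 3.
Second: linear, +4 per step → 45 at step 12.
Third: linear, +4 per step → 47 at step 12.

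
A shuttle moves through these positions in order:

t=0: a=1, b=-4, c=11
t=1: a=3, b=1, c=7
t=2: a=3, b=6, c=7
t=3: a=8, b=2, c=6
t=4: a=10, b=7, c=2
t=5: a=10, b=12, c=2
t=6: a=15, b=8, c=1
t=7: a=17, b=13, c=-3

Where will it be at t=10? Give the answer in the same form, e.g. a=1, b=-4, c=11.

The moves between consecutive positions are (+2, +5, -4), (+0, +5, +0), (+5, -4, -1), (+2, +5, -4), (+0, +5, +0), (+5, -4, -1), (+2, +5, -4); they repeat the 3-cycle [(+2, +5, -4), (+0, +5, +0), (+5, -4, -1)].
step 8: apply (+0, +5, +0) → a=17, b=18, c=-3
step 9: apply (+5, -4, -1) → a=22, b=14, c=-4
step 10: apply (+2, +5, -4) → a=24, b=19, c=-8

a=24, b=19, c=-8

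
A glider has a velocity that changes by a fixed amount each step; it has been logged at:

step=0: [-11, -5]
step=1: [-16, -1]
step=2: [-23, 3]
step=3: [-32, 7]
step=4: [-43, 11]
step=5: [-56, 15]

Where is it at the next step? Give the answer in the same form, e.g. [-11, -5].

Successive displacements: [-5, +4], [-7, +4], [-9, +4], [-11, +4], [-13, +4] — each changes by [-2, +0].
step 6: [-56, 15] + [-15, +4] → [-71, 19]

[-71, 19]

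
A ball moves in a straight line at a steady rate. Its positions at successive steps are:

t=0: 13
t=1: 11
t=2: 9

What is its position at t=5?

Each step adds -2 to the position.
step 3: 9 − 2 → 7
step 4: 7 − 2 → 5
step 5: 5 − 2 → 3

3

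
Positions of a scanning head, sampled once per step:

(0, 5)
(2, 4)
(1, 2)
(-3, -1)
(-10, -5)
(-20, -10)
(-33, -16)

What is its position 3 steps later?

(-90, -40)

Successive displacements: (+2, -1), (-1, -2), (-4, -3), (-7, -4), (-10, -5), (-13, -6) — each changes by (-3, -1).
step 7: (-33, -16) + (-16, -7) → (-49, -23)
step 8: (-49, -23) + (-19, -8) → (-68, -31)
step 9: (-68, -31) + (-22, -9) → (-90, -40)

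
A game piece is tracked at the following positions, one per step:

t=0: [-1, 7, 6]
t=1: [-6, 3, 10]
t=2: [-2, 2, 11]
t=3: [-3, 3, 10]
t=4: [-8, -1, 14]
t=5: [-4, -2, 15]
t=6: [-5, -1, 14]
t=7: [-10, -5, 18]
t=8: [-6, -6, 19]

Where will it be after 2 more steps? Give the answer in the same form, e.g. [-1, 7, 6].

Differencing gives [-5, -4, +4], [+4, -1, +1], [-1, +1, -1], [-5, -4, +4], [+4, -1, +1], [-1, +1, -1], [-5, -4, +4], [+4, -1, +1]. This is the pattern [-5, -4, +4], [+4, -1, +1], [-1, +1, -1] repeated.
step 9: apply [-1, +1, -1] → [-7, -5, 18]
step 10: apply [-5, -4, +4] → [-12, -9, 22]

[-12, -9, 22]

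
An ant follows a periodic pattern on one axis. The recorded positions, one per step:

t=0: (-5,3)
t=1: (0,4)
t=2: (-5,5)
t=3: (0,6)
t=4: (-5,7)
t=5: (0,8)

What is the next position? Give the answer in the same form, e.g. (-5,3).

(-5,9)

First: cycles through -5, 0 every 2 steps. Step 6 lands at position 0 of the cycle → -5.
Second: linear, +1 per step → 9 at step 6.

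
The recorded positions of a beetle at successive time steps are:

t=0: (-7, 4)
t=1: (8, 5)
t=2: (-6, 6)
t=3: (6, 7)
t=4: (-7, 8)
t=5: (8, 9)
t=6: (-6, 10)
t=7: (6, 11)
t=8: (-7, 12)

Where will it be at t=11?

The first coordinate repeats the cycle [-7, 8, -6, 6] with period 4; step 11 mod 4 = 3, giving 6.
The second coordinate changes by +1 each step, so at step 11 it is 4 + 11·(1) = 15.

(6, 15)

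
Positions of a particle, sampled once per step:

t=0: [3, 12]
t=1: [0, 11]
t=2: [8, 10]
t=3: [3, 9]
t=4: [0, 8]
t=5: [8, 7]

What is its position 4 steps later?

[3, 3]

The first coordinate repeats the cycle [3, 0, 8] with period 3; step 9 mod 3 = 0, giving 3.
The second coordinate changes by -1 each step, so at step 9 it is 12 + 9·(-1) = 3.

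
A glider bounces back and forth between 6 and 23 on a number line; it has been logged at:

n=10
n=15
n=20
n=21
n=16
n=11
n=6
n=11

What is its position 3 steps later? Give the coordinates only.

The value reflects between 6 and 23, moving 5 per step.
  step 8: 11 → 16
  step 9: 16 → 21
  step 10: 21 → 20

n=20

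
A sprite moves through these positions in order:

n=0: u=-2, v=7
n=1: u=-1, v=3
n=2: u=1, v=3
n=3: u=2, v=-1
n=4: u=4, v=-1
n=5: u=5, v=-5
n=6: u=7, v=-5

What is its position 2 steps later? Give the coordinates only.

The moves between consecutive positions are (+1,-4), (+2,+0), (+1,-4), (+2,+0), (+1,-4), (+2,+0); they repeat the 2-cycle [(+1,-4), (+2,+0)].
step 7: apply (+1,-4) → u=8, v=-9
step 8: apply (+2,+0) → u=10, v=-9

u=10, v=-9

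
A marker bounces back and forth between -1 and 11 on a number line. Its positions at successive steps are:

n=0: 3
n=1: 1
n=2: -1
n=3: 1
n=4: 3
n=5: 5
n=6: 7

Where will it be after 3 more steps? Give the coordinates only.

9

The value reflects between -1 and 11, moving 2 per step.
  step 7: 7 → 9
  step 8: 9 → 11
  step 9: 11 → 9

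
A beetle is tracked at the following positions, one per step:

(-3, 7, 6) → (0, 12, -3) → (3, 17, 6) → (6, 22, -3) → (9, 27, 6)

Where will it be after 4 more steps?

The first coordinate changes by +3 each step, so at step 8 it is -3 + 8·(3) = 21.
The second coordinate changes by +5 each step, so at step 8 it is 7 + 8·(5) = 47.
The third coordinate repeats the cycle [6, -3] with period 2; step 8 mod 2 = 0, giving 6.

(21, 47, 6)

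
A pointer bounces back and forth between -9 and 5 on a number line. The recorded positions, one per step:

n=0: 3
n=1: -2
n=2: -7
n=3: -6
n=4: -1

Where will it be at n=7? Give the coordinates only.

-4

The value travels 5 per step and bounces off the walls at -9 and 5.
  step 5: -1 → 4
  step 6: 4 → 1
  step 7: 1 → -4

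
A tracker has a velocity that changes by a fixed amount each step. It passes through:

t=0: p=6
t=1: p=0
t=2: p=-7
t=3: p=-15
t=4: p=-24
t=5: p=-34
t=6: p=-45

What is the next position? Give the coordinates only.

Successive displacements: -6, -7, -8, -9, -10, -11 — each changes by -1.
step 7: -45 − 12 → p=-57

p=-57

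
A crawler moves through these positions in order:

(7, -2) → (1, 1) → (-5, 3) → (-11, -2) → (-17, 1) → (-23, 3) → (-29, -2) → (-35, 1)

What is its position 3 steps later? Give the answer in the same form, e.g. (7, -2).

(-53, 1)

First: linear, -6 per step → -53 at step 10.
Second: cycles through -2, 1, 3 every 3 steps. Step 10 lands at position 1 of the cycle → 1.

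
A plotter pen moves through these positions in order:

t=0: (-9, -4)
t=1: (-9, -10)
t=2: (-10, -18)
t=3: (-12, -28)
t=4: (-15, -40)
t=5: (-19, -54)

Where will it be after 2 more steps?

Taking differences between consecutive positions: (+0, -6), (-1, -8), (-2, -10), (-3, -12), (-4, -14). These grow by (-1, -2) each step.
step 6: (-19, -54) + (-5, -16) → (-24, -70)
step 7: (-24, -70) + (-6, -18) → (-30, -88)

(-30, -88)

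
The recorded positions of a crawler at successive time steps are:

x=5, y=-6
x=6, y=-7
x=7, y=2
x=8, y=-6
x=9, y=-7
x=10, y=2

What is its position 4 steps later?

x=14, y=-6

The x coordinate changes by +1 each step, so at step 9 it is 5 + 9·(1) = 14.
The y coordinate repeats the cycle [-6, -7, 2] with period 3; step 9 mod 3 = 0, giving -6.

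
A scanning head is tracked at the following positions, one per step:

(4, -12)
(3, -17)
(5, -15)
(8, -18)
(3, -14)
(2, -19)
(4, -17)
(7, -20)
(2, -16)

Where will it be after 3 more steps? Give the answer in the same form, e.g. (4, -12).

Differencing gives (-1, -5), (+2, +2), (+3, -3), (-5, +4), (-1, -5), (+2, +2), (+3, -3), (-5, +4). This is the pattern (-1, -5), (+2, +2), (+3, -3), (-5, +4) repeated.
step 9: apply (-1, -5) → (1, -21)
step 10: apply (+2, +2) → (3, -19)
step 11: apply (+3, -3) → (6, -22)

(6, -22)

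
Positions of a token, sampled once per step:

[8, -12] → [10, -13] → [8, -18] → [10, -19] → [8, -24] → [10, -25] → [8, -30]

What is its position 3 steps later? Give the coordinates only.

[10, -37]

Differencing gives [+2, -1], [-2, -5], [+2, -1], [-2, -5], [+2, -1], [-2, -5]. This is the pattern [+2, -1], [-2, -5] repeated.
step 7: apply [+2, -1] → [10, -31]
step 8: apply [-2, -5] → [8, -36]
step 9: apply [+2, -1] → [10, -37]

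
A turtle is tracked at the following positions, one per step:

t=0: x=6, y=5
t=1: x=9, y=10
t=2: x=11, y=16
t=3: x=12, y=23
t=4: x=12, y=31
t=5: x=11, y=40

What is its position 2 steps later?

Taking differences between consecutive positions: (+3, +5), (+2, +6), (+1, +7), (+0, +8), (-1, +9). These grow by (-1, +1) each step.
step 6: x=11, y=40 + (-2, +10) → x=9, y=50
step 7: x=9, y=50 + (-3, +11) → x=6, y=61

x=6, y=61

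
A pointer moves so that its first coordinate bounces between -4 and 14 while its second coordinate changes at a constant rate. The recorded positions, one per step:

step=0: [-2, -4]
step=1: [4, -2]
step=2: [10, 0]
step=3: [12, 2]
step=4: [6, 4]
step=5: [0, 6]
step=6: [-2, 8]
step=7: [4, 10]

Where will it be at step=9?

The first coordinate travels 6 per step and bounces off the walls at -4 and 14.
  step 8: 4 → 10
  step 9: 10 → 12
The second coordinate changes by +2 each step: at step 9 it is 14.

[12, 14]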